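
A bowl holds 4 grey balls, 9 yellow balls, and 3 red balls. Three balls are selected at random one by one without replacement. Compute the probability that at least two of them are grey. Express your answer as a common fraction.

19/140

Sum the hypergeometric tail for j = 2,…,3 grey balls.
Favorable = C(4,2)·C(12,1) + C(4,3)·C(12,0) = 76; total = C(16,3) = 560.
P = 76/560 = 19/140 ≈ 0.1357.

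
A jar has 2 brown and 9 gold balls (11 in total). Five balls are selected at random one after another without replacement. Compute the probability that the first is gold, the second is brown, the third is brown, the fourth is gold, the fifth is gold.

Multiply the conditional probability of each draw in order, without replacement, so each draw removes one from its color and from the total.
P = (9/11) · (2/10) · (1/9) · (8/8) · (7/7) = 1/55 ≈ 0.0182.

1/55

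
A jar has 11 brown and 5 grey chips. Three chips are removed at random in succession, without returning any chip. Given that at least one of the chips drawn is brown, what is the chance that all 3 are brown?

3/10

P(all 3 brown) = C(11,3)/C(16,3) = 33/112; P(at least one brown) = 1 − C(5,3)/C(16,3) = 55/56.
Since 'all 3 brown' ⊆ 'at least one brown', P(all 3 | at least one) = 33/112 / 55/56 = 3/10 ≈ 0.3000.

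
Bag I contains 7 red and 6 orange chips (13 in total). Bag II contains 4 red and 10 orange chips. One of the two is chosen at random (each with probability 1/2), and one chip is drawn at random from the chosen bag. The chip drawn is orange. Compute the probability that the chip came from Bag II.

65/107

P(orange | Bag I) = 6/13; P(orange | Bag II) = 5/7.
P(orange) = 1/2·6/13 + 1/2·5/7 = 107/182.
By Bayes' rule, P(Bag II | orange) = 5/14 / 107/182 = 65/107 ≈ 0.6075.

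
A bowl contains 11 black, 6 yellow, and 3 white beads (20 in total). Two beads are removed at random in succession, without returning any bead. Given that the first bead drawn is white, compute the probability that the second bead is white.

2/19

After removing 1 white, the bowl has 2 white out of 19 remaining.
P(second is white | given) = 2/19 ≈ 0.1053.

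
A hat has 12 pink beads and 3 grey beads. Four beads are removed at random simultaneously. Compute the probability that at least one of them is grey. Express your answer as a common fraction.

58/91

Use the complement: P(at least one grey) = 1 − P(no grey).
P(none) = C(12,4)/C(15,4) = 495/1365.
So P = 1 − 495/1365 = 58/91 ≈ 0.6374.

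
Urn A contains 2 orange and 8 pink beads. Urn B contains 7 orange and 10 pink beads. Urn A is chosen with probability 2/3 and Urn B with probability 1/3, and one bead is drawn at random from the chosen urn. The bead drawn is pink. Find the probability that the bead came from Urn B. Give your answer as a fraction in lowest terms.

P(pink | Urn A) = 4/5; P(pink | Urn B) = 10/17.
P(pink) = 2/3·4/5 + 1/3·10/17 = 62/85.
By Bayes' rule, P(Urn B | pink) = 10/51 / 62/85 = 25/93 ≈ 0.2688.

25/93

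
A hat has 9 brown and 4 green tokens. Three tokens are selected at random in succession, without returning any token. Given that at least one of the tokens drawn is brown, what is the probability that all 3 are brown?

14/47

P(all 3 brown) = C(9,3)/C(13,3) = 42/143; P(at least one brown) = 1 − C(4,3)/C(13,3) = 141/143.
Since 'all 3 brown' ⊆ 'at least one brown', P(all 3 | at least one) = 42/143 / 141/143 = 14/47 ≈ 0.2979.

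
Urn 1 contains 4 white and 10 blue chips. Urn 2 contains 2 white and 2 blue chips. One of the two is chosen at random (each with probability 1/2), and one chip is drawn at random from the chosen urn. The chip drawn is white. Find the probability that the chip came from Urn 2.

7/11

P(white | Urn 1) = 2/7; P(white | Urn 2) = 1/2.
P(white) = 1/2·2/7 + 1/2·1/2 = 11/28.
By Bayes' rule, P(Urn 2 | white) = 1/4 / 11/28 = 7/11 ≈ 0.6364.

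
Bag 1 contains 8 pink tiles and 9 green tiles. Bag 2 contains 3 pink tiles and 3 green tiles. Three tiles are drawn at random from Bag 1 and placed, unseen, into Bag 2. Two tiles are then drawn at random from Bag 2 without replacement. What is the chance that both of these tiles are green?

Condition on how many of the transferred tiles are green (from Bag 1: 9 green of 17; then Bag 2 has 9 total).
  0 green: C(9,0)C(8,3)/C(17,3) = 7/85; then P = C(3,2)/C(9,2) = 1/12
  1 green: C(9,1)C(8,2)/C(17,3) = 63/170; then P = C(4,2)/C(9,2) = 1/6
  2 green: C(9,2)C(8,1)/C(17,3) = 36/85; then P = C(5,2)/C(9,2) = 5/18
  3 green: C(9,3)C(8,0)/C(17,3) = 21/170; then P = C(6,2)/C(9,2) = 5/12
P(both green) = 97/408 ≈ 0.2377.

97/408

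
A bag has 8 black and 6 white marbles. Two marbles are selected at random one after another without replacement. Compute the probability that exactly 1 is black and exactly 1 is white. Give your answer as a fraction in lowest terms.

Unordered draws without replacement: count favorable combinations over C(14,2).
Favorable = C(8,1) · C(6,1) = 48; total = C(14,2) = 91.
P = 48/91 = 48/91 ≈ 0.5275.

48/91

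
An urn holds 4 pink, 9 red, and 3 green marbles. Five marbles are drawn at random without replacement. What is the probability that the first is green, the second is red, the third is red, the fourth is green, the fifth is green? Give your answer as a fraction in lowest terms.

3/3640

Multiply the conditional probability of each draw in order, without replacement, so each draw removes one from its color and from the total.
P = (3/16) · (9/15) · (8/14) · (2/13) · (1/12) = 3/3640 ≈ 0.0008.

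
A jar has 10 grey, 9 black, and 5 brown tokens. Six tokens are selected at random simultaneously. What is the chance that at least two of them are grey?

Sum the hypergeometric tail for j = 2,…,6 grey tokens.
Favorable = C(10,2)·C(14,4) + C(10,3)·C(14,3) + C(10,4)·C(14,2) + C(10,5)·C(14,1) + C(10,6)·C(14,0) = 111573; total = C(24,6) = 134596.
P = 111573/134596 = 63/76 ≈ 0.8289.

63/76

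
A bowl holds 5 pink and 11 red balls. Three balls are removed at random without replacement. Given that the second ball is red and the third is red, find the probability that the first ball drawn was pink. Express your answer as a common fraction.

P(first=pink and the second ball is red and the third is red) = (5/16)·(11/15)·(10/14) = 55/336.
P(E) = Σ over first color = 55/336 + 33/112 = 11/24.
By Bayes, P(first=pink | E) = 55/336 / 11/24 = 5/14 ≈ 0.3571.

5/14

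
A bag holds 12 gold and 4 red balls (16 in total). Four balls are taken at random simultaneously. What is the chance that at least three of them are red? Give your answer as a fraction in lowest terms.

Sum the hypergeometric tail for j = 3,…,4 red balls.
Favorable = C(4,3)·C(12,1) + C(4,4)·C(12,0) = 49; total = C(16,4) = 1820.
P = 49/1820 = 7/260 ≈ 0.0269.

7/260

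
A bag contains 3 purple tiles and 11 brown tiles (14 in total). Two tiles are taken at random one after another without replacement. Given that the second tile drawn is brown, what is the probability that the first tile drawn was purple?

3/13

P(first=purple and the second tile drawn is brown) = (3/14)·(11/13) = 33/182.
P(the second tile drawn is brown) = Σ over first color = 33/182 + 55/91 = 11/14.
By Bayes, P(first=purple | the second tile drawn is brown) = 33/182 / 11/14 = 3/13 ≈ 0.2308.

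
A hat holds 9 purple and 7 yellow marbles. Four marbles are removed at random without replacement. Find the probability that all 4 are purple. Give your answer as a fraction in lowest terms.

9/130

Unordered draws without replacement: count favorable combinations over C(16,4).
Favorable = C(9,4) · C(7,0) = 126; total = C(16,4) = 1820.
P = 126/1820 = 9/130 ≈ 0.0692.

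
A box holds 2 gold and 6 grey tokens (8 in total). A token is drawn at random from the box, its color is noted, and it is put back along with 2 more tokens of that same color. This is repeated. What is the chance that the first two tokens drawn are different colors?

3/10

Either grey then gold, or gold then grey; after the first draw the total is 10.
P = (6/8)·(2/10) + (2/8)·(6/10) = 3/10 ≈ 0.3000.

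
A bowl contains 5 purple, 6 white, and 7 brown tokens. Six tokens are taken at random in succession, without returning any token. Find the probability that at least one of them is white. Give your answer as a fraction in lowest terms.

210/221

Use the complement: P(at least one white) = 1 − P(no white).
P(none) = C(12,6)/C(18,6) = 924/18564.
So P = 1 − 924/18564 = 210/221 ≈ 0.9502.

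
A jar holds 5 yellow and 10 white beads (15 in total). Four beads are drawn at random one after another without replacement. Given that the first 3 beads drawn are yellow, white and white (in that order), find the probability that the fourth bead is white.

After removing 1 yellow, 2 white, the jar has 8 white out of 12 remaining.
P(fourth is white | given) = 8/12 = 2/3 ≈ 0.6667.

2/3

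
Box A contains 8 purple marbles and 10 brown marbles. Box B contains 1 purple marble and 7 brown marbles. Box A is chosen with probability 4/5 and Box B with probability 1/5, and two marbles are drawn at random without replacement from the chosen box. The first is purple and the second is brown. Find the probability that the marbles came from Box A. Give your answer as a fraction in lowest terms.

P(E | Box A) = 40/153; P(E | Box B) = 1/8.
P(E) = 4/5·40/153 + 1/5·1/8 = 1433/6120.
By Bayes' rule, P(Box A | E) = 32/153 / 1433/6120 = 1280/1433 ≈ 0.8932.

1280/1433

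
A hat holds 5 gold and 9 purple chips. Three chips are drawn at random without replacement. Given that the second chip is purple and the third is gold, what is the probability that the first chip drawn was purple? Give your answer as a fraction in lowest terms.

P(first=purple and the second chip is purple and the third is gold) = (9/14)·(8/13)·(5/12) = 15/91.
P(E) = Σ over first color = 15/182 + 15/91 = 45/182.
By Bayes, P(first=purple | E) = 15/91 / 45/182 = 2/3 ≈ 0.6667.

2/3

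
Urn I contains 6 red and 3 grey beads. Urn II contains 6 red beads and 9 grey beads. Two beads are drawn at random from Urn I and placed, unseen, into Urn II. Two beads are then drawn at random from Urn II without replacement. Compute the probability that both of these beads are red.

281/1632

Condition on how many of the transferred beads are red (from Urn I: 6 red of 9; then Urn II has 17 total).
  0 red: C(6,0)C(3,2)/C(9,2) = 1/12; then P = C(6,2)/C(17,2) = 15/136
  1 red: C(6,1)C(3,1)/C(9,2) = 1/2; then P = C(7,2)/C(17,2) = 21/136
  2 red: C(6,2)C(3,0)/C(9,2) = 5/12; then P = C(8,2)/C(17,2) = 7/34
P(both red) = 281/1632 ≈ 0.1722.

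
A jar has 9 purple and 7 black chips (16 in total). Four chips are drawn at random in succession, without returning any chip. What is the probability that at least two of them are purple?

Sum the hypergeometric tail for j = 2,…,4 purple chips.
Favorable = C(9,2)·C(7,2) + C(9,3)·C(7,1) + C(9,4)·C(7,0) = 1470; total = C(16,4) = 1820.
P = 1470/1820 = 21/26 ≈ 0.8077.

21/26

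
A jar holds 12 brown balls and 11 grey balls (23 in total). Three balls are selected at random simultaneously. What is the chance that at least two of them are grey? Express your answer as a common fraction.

75/161

Sum the hypergeometric tail for j = 2,…,3 grey balls.
Favorable = C(11,2)·C(12,1) + C(11,3)·C(12,0) = 825; total = C(23,3) = 1771.
P = 825/1771 = 75/161 ≈ 0.4658.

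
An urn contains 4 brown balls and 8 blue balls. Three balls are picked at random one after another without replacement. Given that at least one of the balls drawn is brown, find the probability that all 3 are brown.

1/41

P(all 3 brown) = C(4,3)/C(12,3) = 1/55; P(at least one brown) = 1 − C(8,3)/C(12,3) = 41/55.
Since 'all 3 brown' ⊆ 'at least one brown', P(all 3 | at least one) = 1/55 / 41/55 = 1/41 ≈ 0.0244.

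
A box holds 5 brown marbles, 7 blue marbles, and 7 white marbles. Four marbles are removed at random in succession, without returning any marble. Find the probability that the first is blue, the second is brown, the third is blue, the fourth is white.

245/15504

Multiply the conditional probability of each draw in order, without replacement, so each draw removes one from its color and from the total.
P = (7/19) · (5/18) · (6/17) · (7/16) = 245/15504 ≈ 0.0158.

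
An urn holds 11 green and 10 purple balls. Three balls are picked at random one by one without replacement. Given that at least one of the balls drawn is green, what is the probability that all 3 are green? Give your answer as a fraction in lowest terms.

P(all 3 green) = C(11,3)/C(21,3) = 33/266; P(at least one green) = 1 − C(10,3)/C(21,3) = 121/133.
Since 'all 3 green' ⊆ 'at least one green', P(all 3 | at least one) = 33/266 / 121/133 = 3/22 ≈ 0.1364.

3/22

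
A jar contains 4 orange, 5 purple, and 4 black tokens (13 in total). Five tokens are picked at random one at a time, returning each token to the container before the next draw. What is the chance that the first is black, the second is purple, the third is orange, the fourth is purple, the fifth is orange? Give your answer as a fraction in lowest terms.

Multiply the conditional probability of each draw in order, with replacement (the composition resets each draw).
P = (4/13) · (5/13) · (4/13) · (5/13) · (4/13) = 1600/371293 ≈ 0.0043.

1600/371293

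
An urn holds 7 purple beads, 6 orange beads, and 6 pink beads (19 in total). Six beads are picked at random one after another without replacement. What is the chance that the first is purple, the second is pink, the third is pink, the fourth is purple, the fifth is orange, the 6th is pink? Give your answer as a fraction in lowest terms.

Multiply the conditional probability of each draw in order, without replacement, so each draw removes one from its color and from the total.
P = (7/19) · (6/18) · (5/17) · (6/16) · (6/15) · (4/14) = 1/646 ≈ 0.0015.

1/646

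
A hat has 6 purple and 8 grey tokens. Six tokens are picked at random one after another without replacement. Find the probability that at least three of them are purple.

Sum the hypergeometric tail for j = 3,…,6 purple tokens.
Favorable = C(6,3)·C(8,3) + C(6,4)·C(8,2) + C(6,5)·C(8,1) + C(6,6)·C(8,0) = 1589; total = C(14,6) = 3003.
P = 1589/3003 = 227/429 ≈ 0.5291.

227/429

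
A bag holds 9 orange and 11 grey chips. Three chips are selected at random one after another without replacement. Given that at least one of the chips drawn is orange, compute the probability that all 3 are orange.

28/325

P(all 3 orange) = C(9,3)/C(20,3) = 7/95; P(at least one orange) = 1 − C(11,3)/C(20,3) = 65/76.
Since 'all 3 orange' ⊆ 'at least one orange', P(all 3 | at least one) = 7/95 / 65/76 = 28/325 ≈ 0.0862.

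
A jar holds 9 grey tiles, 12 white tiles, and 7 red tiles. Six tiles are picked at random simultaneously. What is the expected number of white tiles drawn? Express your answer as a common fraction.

18/7

By linearity of expectation, E[X] = Σ P(draw i is white); by symmetry each draw (even without replacement) has P(white) = 12/28.
E[X] = 6 · 12/28 = 18/7 ≈ 2.5714.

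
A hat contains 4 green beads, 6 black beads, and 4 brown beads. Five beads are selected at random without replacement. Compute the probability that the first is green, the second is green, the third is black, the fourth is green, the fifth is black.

3/1001

Multiply the conditional probability of each draw in order, without replacement, so each draw removes one from its color and from the total.
P = (4/14) · (3/13) · (6/12) · (2/11) · (5/10) = 3/1001 ≈ 0.0030.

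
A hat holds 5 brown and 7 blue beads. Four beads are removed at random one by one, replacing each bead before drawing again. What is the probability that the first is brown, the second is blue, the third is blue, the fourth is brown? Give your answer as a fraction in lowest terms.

1225/20736

Multiply the conditional probability of each draw in order, with replacement (the composition resets each draw).
P = (5/12) · (7/12) · (7/12) · (5/12) = 1225/20736 ≈ 0.0591.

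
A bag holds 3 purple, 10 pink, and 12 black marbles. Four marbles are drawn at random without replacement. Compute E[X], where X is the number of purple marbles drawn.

12/25

By linearity of expectation, E[X] = Σ P(draw i is purple); by symmetry each draw (even without replacement) has P(purple) = 3/25.
E[X] = 4 · 3/25 = 12/25 ≈ 0.4800.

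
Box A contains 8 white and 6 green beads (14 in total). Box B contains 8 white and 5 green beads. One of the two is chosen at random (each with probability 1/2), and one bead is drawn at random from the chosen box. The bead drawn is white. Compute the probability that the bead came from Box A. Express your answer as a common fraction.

P(white | Box A) = 4/7; P(white | Box B) = 8/13.
P(white) = 1/2·4/7 + 1/2·8/13 = 54/91.
By Bayes' rule, P(Box A | white) = 2/7 / 54/91 = 13/27 ≈ 0.4815.

13/27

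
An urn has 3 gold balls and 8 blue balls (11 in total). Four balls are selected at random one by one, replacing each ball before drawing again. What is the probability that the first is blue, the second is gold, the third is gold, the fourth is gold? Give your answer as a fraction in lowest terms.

Multiply the conditional probability of each draw in order, with replacement (the composition resets each draw).
P = (8/11) · (3/11) · (3/11) · (3/11) = 216/14641 ≈ 0.0148.

216/14641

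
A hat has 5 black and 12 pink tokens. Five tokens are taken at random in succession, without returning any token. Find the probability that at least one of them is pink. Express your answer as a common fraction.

6187/6188

Use the complement: P(at least one pink) = 1 − P(no pink).
P(none) = C(5,5)/C(17,5) = 1/6188.
So P = 1 − 1/6188 = 6187/6188 ≈ 0.9998.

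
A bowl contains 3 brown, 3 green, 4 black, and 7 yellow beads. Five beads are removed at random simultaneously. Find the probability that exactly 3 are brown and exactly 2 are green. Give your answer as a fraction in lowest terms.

3/6188

Unordered draws without replacement: count favorable combinations over C(17,5).
Favorable = C(3,3) · C(3,2) · C(4,0) · C(7,0) = 3; total = C(17,5) = 6188.
P = 3/6188 = 3/6188 ≈ 0.0005.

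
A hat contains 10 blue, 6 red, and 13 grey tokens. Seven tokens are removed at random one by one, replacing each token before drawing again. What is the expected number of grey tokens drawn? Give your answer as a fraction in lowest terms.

By linearity of expectation, E[X] = Σ P(draw i is grey); each independent draw has P(grey) = 13/29.
E[X] = 7 · 13/29 = 91/29 ≈ 3.1379.

91/29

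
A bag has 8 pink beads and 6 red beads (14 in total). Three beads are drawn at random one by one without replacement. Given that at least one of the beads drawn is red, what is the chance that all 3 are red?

5/77

P(all 3 red) = C(6,3)/C(14,3) = 5/91; P(at least one red) = 1 − C(8,3)/C(14,3) = 11/13.
Since 'all 3 red' ⊆ 'at least one red', P(all 3 | at least one) = 5/91 / 11/13 = 5/77 ≈ 0.0649.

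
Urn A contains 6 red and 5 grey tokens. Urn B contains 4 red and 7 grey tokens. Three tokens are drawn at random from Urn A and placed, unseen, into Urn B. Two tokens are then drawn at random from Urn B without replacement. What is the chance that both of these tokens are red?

21/143

Condition on how many of the transferred tokens are red (from Urn A: 6 red of 11; then Urn B has 14 total).
  0 red: C(6,0)C(5,3)/C(11,3) = 2/33; then P = C(4,2)/C(14,2) = 6/91
  1 red: C(6,1)C(5,2)/C(11,3) = 4/11; then P = C(5,2)/C(14,2) = 10/91
  2 red: C(6,2)C(5,1)/C(11,3) = 5/11; then P = C(6,2)/C(14,2) = 15/91
  3 red: C(6,3)C(5,0)/C(11,3) = 4/33; then P = C(7,2)/C(14,2) = 3/13
P(both red) = 21/143 ≈ 0.1469.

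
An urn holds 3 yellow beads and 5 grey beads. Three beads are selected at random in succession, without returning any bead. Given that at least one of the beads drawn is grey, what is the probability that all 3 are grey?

P(all 3 grey) = C(5,3)/C(8,3) = 5/28; P(at least one grey) = 1 − C(3,3)/C(8,3) = 55/56.
Since 'all 3 grey' ⊆ 'at least one grey', P(all 3 | at least one) = 5/28 / 55/56 = 2/11 ≈ 0.1818.

2/11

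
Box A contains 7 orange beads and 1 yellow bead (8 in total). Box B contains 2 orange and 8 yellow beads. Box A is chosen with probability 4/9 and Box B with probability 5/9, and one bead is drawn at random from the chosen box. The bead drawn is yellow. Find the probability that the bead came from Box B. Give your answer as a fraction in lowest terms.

P(yellow | Box A) = 1/8; P(yellow | Box B) = 4/5.
P(yellow) = 4/9·1/8 + 5/9·4/5 = 1/2.
By Bayes' rule, P(Box B | yellow) = 4/9 / 1/2 = 8/9 ≈ 0.8889.

8/9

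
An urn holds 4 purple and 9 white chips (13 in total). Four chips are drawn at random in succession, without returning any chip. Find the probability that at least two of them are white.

Sum the hypergeometric tail for j = 2,…,4 white chips.
Favorable = C(9,2)·C(4,2) + C(9,3)·C(4,1) + C(9,4)·C(4,0) = 678; total = C(13,4) = 715.
P = 678/715 = 678/715 ≈ 0.9483.

678/715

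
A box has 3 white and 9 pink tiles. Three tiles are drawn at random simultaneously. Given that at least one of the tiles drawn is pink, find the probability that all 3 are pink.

P(all 3 pink) = C(9,3)/C(12,3) = 21/55; P(at least one pink) = 1 − C(3,3)/C(12,3) = 219/220.
Since 'all 3 pink' ⊆ 'at least one pink', P(all 3 | at least one) = 21/55 / 219/220 = 28/73 ≈ 0.3836.

28/73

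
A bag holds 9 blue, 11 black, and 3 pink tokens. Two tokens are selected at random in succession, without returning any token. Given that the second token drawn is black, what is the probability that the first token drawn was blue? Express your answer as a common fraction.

P(first=blue and the second token drawn is black) = (9/23)·(11/22) = 9/46.
P(the second token drawn is black) = Σ over first color = 9/46 + 5/23 + 3/46 = 11/23.
By Bayes, P(first=blue | the second token drawn is black) = 9/46 / 11/23 = 9/22 ≈ 0.4091.

9/22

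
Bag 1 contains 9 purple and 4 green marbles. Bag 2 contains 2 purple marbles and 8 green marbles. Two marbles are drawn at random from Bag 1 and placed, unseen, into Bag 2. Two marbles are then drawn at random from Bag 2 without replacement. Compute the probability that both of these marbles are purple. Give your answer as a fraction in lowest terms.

Condition on how many of the transferred marbles are purple (from Bag 1: 9 purple of 13; then Bag 2 has 12 total).
  0 purple: C(9,0)C(4,2)/C(13,2) = 1/13; then P = C(2,2)/C(12,2) = 1/66
  1 purple: C(9,1)C(4,1)/C(13,2) = 6/13; then P = C(3,2)/C(12,2) = 1/22
  2 purple: C(9,2)C(4,0)/C(13,2) = 6/13; then P = C(4,2)/C(12,2) = 1/11
P(both purple) = 5/78 ≈ 0.0641.

5/78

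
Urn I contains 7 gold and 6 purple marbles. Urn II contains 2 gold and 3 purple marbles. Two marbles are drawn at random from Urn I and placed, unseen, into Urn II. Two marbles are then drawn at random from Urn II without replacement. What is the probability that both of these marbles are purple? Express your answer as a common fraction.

155/546

Condition on how many of the transferred marbles are purple (from Urn I: 6 purple of 13; then Urn II has 7 total).
  0 purple: C(6,0)C(7,2)/C(13,2) = 7/26; then P = C(3,2)/C(7,2) = 1/7
  1 purple: C(6,1)C(7,1)/C(13,2) = 7/13; then P = C(4,2)/C(7,2) = 2/7
  2 purple: C(6,2)C(7,0)/C(13,2) = 5/26; then P = C(5,2)/C(7,2) = 10/21
P(both purple) = 155/546 ≈ 0.2839.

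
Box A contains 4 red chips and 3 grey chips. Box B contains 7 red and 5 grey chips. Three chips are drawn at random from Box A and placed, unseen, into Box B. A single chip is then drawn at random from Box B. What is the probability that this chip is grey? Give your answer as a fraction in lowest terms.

Condition on how many of the transferred chips are grey (from Box A: 3 grey of 7; then Box B has 15 total).
  0 grey: C(3,0)C(4,3)/C(7,3) = 4/35; then P = 5/15
  1 grey: C(3,1)C(4,2)/C(7,3) = 18/35; then P = 6/15
  2 grey: C(3,2)C(4,1)/C(7,3) = 12/35; then P = 7/15
  3 grey: C(3,3)C(4,0)/C(7,3) = 1/35; then P = 8/15
P(grey from Box B) = 44/105 ≈ 0.4190.

44/105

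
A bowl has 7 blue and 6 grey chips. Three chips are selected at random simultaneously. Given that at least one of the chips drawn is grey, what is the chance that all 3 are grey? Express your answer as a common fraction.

P(all 3 grey) = C(6,3)/C(13,3) = 10/143; P(at least one grey) = 1 − C(7,3)/C(13,3) = 251/286.
Since 'all 3 grey' ⊆ 'at least one grey', P(all 3 | at least one) = 10/143 / 251/286 = 20/251 ≈ 0.0797.

20/251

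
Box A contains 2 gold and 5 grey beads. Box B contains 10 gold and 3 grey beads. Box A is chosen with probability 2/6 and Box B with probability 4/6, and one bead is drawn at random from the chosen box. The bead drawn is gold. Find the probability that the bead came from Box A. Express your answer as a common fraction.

P(gold | Box A) = 2/7; P(gold | Box B) = 10/13.
P(gold) = 1/3·2/7 + 2/3·10/13 = 166/273.
By Bayes' rule, P(Box A | gold) = 2/21 / 166/273 = 13/83 ≈ 0.1566.

13/83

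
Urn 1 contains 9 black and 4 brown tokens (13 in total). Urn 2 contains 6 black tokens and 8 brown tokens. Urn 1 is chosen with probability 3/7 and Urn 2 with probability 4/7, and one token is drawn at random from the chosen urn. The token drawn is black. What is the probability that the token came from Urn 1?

P(black | Urn 1) = 9/13; P(black | Urn 2) = 3/7.
P(black) = 3/7·9/13 + 4/7·3/7 = 345/637.
By Bayes' rule, P(Urn 1 | black) = 27/91 / 345/637 = 63/115 ≈ 0.5478.

63/115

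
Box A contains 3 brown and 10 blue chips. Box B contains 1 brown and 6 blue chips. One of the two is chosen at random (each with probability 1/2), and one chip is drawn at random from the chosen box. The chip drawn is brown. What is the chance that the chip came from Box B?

13/34

P(brown | Box A) = 3/13; P(brown | Box B) = 1/7.
P(brown) = 1/2·3/13 + 1/2·1/7 = 17/91.
By Bayes' rule, P(Box B | brown) = 1/14 / 17/91 = 13/34 ≈ 0.3824.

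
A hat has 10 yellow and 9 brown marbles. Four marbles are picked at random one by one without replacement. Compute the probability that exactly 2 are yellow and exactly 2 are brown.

135/323

Unordered draws without replacement: count favorable combinations over C(19,4).
Favorable = C(10,2) · C(9,2) = 1620; total = C(19,4) = 3876.
P = 1620/3876 = 135/323 ≈ 0.4180.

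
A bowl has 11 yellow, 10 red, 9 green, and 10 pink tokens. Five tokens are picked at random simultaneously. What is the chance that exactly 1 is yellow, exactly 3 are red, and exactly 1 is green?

Unordered draws without replacement: count favorable combinations over C(40,5).
Favorable = C(11,1) · C(10,3) · C(9,1) · C(10,0) = 11880; total = C(40,5) = 658008.
P = 11880/658008 = 165/9139 ≈ 0.0181.

165/9139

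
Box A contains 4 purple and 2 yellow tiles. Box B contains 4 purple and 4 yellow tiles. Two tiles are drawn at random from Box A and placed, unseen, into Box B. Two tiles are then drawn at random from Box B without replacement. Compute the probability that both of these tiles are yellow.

131/675

Condition on how many of the transferred tiles are yellow (from Box A: 2 yellow of 6; then Box B has 10 total).
  0 yellow: C(2,0)C(4,2)/C(6,2) = 2/5; then P = C(4,2)/C(10,2) = 2/15
  1 yellow: C(2,1)C(4,1)/C(6,2) = 8/15; then P = C(5,2)/C(10,2) = 2/9
  2 yellow: C(2,2)C(4,0)/C(6,2) = 1/15; then P = C(6,2)/C(10,2) = 1/3
P(both yellow) = 131/675 ≈ 0.1941.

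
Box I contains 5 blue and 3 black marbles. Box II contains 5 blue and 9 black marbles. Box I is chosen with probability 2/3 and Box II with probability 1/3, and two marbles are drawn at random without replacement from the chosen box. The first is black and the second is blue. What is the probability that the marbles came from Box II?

6/19

P(E | Box I) = 15/56; P(E | Box II) = 45/182.
P(E) = 2/3·15/56 + 1/3·45/182 = 95/364.
By Bayes' rule, P(Box II | E) = 15/182 / 95/364 = 6/19 ≈ 0.3158.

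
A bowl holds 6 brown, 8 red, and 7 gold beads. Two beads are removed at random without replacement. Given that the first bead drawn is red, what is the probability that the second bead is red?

After removing 1 red, the bowl has 7 red out of 20 remaining.
P(second is red | given) = 7/20 ≈ 0.3500.

7/20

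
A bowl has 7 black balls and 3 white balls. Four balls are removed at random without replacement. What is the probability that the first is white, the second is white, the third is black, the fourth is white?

1/120

Multiply the conditional probability of each draw in order, without replacement, so each draw removes one from its color and from the total.
P = (3/10) · (2/9) · (7/8) · (1/7) = 1/120 ≈ 0.0083.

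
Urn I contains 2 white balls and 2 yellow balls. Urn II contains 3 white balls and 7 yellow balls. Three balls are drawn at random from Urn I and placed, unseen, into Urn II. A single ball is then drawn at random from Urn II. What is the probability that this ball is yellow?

17/26

Condition on how many of the transferred balls are yellow (from Urn I: 2 yellow of 4; then Urn II has 13 total).
  1 yellow: C(2,1)C(2,2)/C(4,3) = 1/2; then P = 8/13
  2 yellow: C(2,2)C(2,1)/C(4,3) = 1/2; then P = 9/13
P(yellow from Urn II) = 17/26 ≈ 0.6538.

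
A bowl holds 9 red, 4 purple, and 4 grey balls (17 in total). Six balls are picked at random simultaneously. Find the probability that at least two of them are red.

423/442

Sum the hypergeometric tail for j = 2,…,6 red balls.
Favorable = C(9,2)·C(8,4) + C(9,3)·C(8,3) + C(9,4)·C(8,2) + C(9,5)·C(8,1) + C(9,6)·C(8,0) = 11844; total = C(17,6) = 12376.
P = 11844/12376 = 423/442 ≈ 0.9570.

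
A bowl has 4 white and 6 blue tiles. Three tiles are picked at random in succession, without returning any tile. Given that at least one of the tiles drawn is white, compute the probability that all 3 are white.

P(all 3 white) = C(4,3)/C(10,3) = 1/30; P(at least one white) = 1 − C(6,3)/C(10,3) = 5/6.
Since 'all 3 white' ⊆ 'at least one white', P(all 3 | at least one) = 1/30 / 5/6 = 1/25 ≈ 0.0400.

1/25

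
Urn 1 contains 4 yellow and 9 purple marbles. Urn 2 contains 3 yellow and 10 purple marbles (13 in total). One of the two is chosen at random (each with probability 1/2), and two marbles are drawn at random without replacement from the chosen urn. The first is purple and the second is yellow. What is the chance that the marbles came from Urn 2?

P(E | Urn 1) = 3/13; P(E | Urn 2) = 5/26.
P(E) = 1/2·3/13 + 1/2·5/26 = 11/52.
By Bayes' rule, P(Urn 2 | E) = 5/52 / 11/52 = 5/11 ≈ 0.4545.

5/11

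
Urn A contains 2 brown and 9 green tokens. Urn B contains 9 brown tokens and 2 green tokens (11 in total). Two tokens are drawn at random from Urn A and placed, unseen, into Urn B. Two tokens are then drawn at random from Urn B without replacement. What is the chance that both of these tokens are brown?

Condition on how many of the transferred tokens are brown (from Urn A: 2 brown of 11; then Urn B has 13 total).
  0 brown: C(2,0)C(9,2)/C(11,2) = 36/55; then P = C(9,2)/C(13,2) = 6/13
  1 brown: C(2,1)C(9,1)/C(11,2) = 18/55; then P = C(10,2)/C(13,2) = 15/26
  2 brown: C(2,2)C(9,0)/C(11,2) = 1/55; then P = C(11,2)/C(13,2) = 55/78
P(both brown) = 2161/4290 ≈ 0.5037.

2161/4290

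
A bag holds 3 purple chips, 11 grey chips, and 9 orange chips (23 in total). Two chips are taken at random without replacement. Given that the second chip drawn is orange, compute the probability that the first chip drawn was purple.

P(first=purple and the second chip drawn is orange) = (3/23)·(9/22) = 27/506.
P(the second chip drawn is orange) = Σ over first color = 27/506 + 9/46 + 36/253 = 9/23.
By Bayes, P(first=purple | the second chip drawn is orange) = 27/506 / 9/23 = 3/22 ≈ 0.1364.

3/22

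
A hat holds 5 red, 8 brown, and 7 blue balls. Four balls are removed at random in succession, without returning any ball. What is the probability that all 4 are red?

1/969

Unordered draws without replacement: count favorable combinations over C(20,4).
Favorable = C(5,4) · C(8,0) · C(7,0) = 5; total = C(20,4) = 4845.
P = 5/4845 = 1/969 ≈ 0.0010.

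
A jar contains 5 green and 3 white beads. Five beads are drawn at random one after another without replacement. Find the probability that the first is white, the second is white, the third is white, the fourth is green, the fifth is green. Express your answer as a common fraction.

1/56

Multiply the conditional probability of each draw in order, without replacement, so each draw removes one from its color and from the total.
P = (3/8) · (2/7) · (1/6) · (5/5) · (4/4) = 1/56 ≈ 0.0179.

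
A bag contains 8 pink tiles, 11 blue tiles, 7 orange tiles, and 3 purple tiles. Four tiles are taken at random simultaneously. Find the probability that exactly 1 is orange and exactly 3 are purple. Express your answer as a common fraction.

Unordered draws without replacement: count favorable combinations over C(29,4).
Favorable = C(8,0) · C(11,0) · C(7,1) · C(3,3) = 7; total = C(29,4) = 23751.
P = 7/23751 = 1/3393 ≈ 0.0003.

1/3393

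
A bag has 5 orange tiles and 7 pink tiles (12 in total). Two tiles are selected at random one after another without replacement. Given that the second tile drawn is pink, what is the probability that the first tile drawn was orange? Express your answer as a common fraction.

P(first=orange and the second tile drawn is pink) = (5/12)·(7/11) = 35/132.
P(the second tile drawn is pink) = Σ over first color = 35/132 + 7/22 = 7/12.
By Bayes, P(first=orange | the second tile drawn is pink) = 35/132 / 7/12 = 5/11 ≈ 0.4545.

5/11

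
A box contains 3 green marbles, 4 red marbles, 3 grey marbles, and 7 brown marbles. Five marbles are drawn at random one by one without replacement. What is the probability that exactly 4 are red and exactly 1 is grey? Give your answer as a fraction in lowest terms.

3/6188

Unordered draws without replacement: count favorable combinations over C(17,5).
Favorable = C(3,0) · C(4,4) · C(3,1) · C(7,0) = 3; total = C(17,5) = 6188.
P = 3/6188 = 3/6188 ≈ 0.0005.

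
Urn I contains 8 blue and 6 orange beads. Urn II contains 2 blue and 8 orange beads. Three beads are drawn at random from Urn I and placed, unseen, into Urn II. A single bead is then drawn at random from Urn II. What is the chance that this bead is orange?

5/7

Condition on how many of the transferred beads are orange (from Urn I: 6 orange of 14; then Urn II has 13 total).
  0 orange: C(6,0)C(8,3)/C(14,3) = 2/13; then P = 8/13
  1 orange: C(6,1)C(8,2)/C(14,3) = 6/13; then P = 9/13
  2 orange: C(6,2)C(8,1)/C(14,3) = 30/91; then P = 10/13
  3 orange: C(6,3)C(8,0)/C(14,3) = 5/91; then P = 11/13
P(orange from Urn II) = 5/7 ≈ 0.7143.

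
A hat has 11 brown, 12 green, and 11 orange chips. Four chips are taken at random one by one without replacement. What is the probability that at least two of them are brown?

205/527

Sum the hypergeometric tail for j = 2,…,4 brown chips.
Favorable = C(11,2)·C(23,2) + C(11,3)·C(23,1) + C(11,4)·C(23,0) = 18040; total = C(34,4) = 46376.
P = 18040/46376 = 205/527 ≈ 0.3890.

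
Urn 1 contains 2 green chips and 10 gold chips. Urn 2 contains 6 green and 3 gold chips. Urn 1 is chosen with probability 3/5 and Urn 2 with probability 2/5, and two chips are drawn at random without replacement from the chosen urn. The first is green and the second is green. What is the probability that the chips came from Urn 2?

P(E | Urn 1) = 1/66; P(E | Urn 2) = 5/12.
P(E) = 3/5·1/66 + 2/5·5/12 = 29/165.
By Bayes' rule, P(Urn 2 | E) = 1/6 / 29/165 = 55/58 ≈ 0.9483.

55/58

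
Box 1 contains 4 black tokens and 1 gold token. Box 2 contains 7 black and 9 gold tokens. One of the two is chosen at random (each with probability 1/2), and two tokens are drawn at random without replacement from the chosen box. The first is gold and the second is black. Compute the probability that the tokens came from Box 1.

16/37

P(E | Box 1) = 1/5; P(E | Box 2) = 21/80.
P(E) = 1/2·1/5 + 1/2·21/80 = 37/160.
By Bayes' rule, P(Box 1 | E) = 1/10 / 37/160 = 16/37 ≈ 0.4324.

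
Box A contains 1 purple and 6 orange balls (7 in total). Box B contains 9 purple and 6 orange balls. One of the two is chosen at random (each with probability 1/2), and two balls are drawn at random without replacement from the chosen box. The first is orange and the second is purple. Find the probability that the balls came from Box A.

5/14

P(E | Box A) = 1/7; P(E | Box B) = 9/35.
P(E) = 1/2·1/7 + 1/2·9/35 = 1/5.
By Bayes' rule, P(Box A | E) = 1/14 / 1/5 = 5/14 ≈ 0.3571.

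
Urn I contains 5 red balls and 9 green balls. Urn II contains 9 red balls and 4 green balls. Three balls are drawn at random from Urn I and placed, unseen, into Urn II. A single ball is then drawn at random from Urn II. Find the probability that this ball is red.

141/224

Condition on how many of the transferred balls are red (from Urn I: 5 red of 14; then Urn II has 16 total).
  0 red: C(5,0)C(9,3)/C(14,3) = 3/13; then P = 9/16
  1 red: C(5,1)C(9,2)/C(14,3) = 45/91; then P = 10/16
  2 red: C(5,2)C(9,1)/C(14,3) = 45/182; then P = 11/16
  3 red: C(5,3)C(9,0)/C(14,3) = 5/182; then P = 12/16
P(red from Urn II) = 141/224 ≈ 0.6295.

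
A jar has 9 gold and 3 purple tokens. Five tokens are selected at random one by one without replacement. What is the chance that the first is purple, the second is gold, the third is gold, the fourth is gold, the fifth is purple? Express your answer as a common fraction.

7/220

Multiply the conditional probability of each draw in order, without replacement, so each draw removes one from its color and from the total.
P = (3/12) · (9/11) · (8/10) · (7/9) · (2/8) = 7/220 ≈ 0.0318.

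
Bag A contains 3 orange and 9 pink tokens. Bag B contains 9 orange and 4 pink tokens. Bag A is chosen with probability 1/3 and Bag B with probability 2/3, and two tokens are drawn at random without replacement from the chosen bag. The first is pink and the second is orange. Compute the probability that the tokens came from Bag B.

88/127

P(E | Bag A) = 9/44; P(E | Bag B) = 3/13.
P(E) = 1/3·9/44 + 2/3·3/13 = 127/572.
By Bayes' rule, P(Bag B | E) = 2/13 / 127/572 = 88/127 ≈ 0.6929.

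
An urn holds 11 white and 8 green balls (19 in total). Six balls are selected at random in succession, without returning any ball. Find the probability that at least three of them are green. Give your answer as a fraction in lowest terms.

Sum the hypergeometric tail for j = 3,…,6 green balls.
Favorable = C(8,3)·C(11,3) + C(8,4)·C(11,2) + C(8,5)·C(11,1) + C(8,6)·C(11,0) = 13734; total = C(19,6) = 27132.
P = 13734/27132 = 327/646 ≈ 0.5062.

327/646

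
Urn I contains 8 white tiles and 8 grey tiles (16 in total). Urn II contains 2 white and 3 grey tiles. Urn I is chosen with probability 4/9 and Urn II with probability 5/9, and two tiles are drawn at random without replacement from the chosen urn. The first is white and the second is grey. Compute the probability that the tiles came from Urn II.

45/77

P(E | Urn I) = 4/15; P(E | Urn II) = 3/10.
P(E) = 4/9·4/15 + 5/9·3/10 = 77/270.
By Bayes' rule, P(Urn II | E) = 1/6 / 77/270 = 45/77 ≈ 0.5844.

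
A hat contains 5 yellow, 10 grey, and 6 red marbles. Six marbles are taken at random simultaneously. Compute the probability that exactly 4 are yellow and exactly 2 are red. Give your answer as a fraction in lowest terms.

25/18088

Unordered draws without replacement: count favorable combinations over C(21,6).
Favorable = C(5,4) · C(10,0) · C(6,2) = 75; total = C(21,6) = 54264.
P = 75/54264 = 25/18088 ≈ 0.0014.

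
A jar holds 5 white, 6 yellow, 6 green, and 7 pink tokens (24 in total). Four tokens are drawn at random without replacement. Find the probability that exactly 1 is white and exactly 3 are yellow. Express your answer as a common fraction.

Unordered draws without replacement: count favorable combinations over C(24,4).
Favorable = C(5,1) · C(6,3) · C(6,0) · C(7,0) = 100; total = C(24,4) = 10626.
P = 100/10626 = 50/5313 ≈ 0.0094.

50/5313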